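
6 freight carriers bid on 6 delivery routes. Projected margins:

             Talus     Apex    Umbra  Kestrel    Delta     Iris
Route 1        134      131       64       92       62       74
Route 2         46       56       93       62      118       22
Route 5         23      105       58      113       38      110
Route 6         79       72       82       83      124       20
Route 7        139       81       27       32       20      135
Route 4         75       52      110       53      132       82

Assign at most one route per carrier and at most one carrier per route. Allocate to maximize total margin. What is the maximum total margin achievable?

This is the linear assignment problem.
Optimal: Talus→Route 7 ($139k), Apex→Route 1 ($131k), Umbra→Route 4 ($110k), Kestrel→Route 6 ($83k), Delta→Route 2 ($118k), Iris→Route 5 ($110k) — total 139+131+110+83+118+110 = $691k.
Row-greedy (each carrier in turn takes its best remaining route) gives $639k, worse by 52.

Max total: $691k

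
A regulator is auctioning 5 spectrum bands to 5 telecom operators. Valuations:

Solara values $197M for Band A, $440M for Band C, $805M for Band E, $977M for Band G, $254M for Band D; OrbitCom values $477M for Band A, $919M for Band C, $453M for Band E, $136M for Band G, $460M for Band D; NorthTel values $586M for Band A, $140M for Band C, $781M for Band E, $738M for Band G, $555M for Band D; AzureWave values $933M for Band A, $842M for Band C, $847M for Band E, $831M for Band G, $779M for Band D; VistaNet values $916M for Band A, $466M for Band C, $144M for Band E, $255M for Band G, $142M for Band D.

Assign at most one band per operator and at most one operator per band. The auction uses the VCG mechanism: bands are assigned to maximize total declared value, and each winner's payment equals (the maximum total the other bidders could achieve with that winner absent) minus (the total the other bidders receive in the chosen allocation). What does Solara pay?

Efficient allocation: Solara→Band G ($977M), OrbitCom→Band C ($919M), NorthTel→Band E ($781M), AzureWave→Band D ($779M), VistaNet→Band A ($916M); total welfare W = $4372M.
Solara receives Band G at value $977M, so the others get W − 977 = $3395M.
Without Solara: best allocation of the remaining 4 bidders over all 5 bands is OrbitCom→Band C ($919M), NorthTel→Band E ($781M), AzureWave→Band G ($831M), VistaNet→Band A ($916M), total $3447M.
VCG payment = (others' best without Solara) − (others' welfare with Solara) = 3447 − 3395 = $52M.

Solara pays $52M.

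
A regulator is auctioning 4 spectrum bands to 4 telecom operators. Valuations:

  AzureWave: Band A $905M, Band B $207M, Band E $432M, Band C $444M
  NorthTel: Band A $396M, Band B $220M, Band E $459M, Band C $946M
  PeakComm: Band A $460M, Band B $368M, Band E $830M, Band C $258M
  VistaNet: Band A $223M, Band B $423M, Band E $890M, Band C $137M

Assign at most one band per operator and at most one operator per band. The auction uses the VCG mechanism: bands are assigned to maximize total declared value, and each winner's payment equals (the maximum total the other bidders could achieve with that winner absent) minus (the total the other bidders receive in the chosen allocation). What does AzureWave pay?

Efficient allocation: AzureWave→Band A ($905M), NorthTel→Band C ($946M), PeakComm→Band B ($368M), VistaNet→Band E ($890M); total welfare W = $3109M.
AzureWave receives Band A at value $905M, so the others get W − 905 = $2204M.
Without AzureWave: best allocation of the remaining 3 bidders over all 4 bands is NorthTel→Band C ($946M), PeakComm→Band A ($460M), VistaNet→Band E ($890M), total $2296M.
VCG payment = (others' best without AzureWave) − (others' welfare with AzureWave) = 2296 − 2204 = $92M.

AzureWave pays $92M.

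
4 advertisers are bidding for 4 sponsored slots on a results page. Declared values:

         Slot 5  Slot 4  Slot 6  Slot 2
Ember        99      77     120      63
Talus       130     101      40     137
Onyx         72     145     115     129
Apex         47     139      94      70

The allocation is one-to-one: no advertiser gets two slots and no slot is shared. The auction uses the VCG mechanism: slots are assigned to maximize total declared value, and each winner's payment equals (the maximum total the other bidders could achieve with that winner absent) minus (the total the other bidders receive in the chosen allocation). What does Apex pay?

Apex pays $23.

Efficient allocation: Ember→Slot 6 ($120), Talus→Slot 5 ($130), Onyx→Slot 2 ($129), Apex→Slot 4 ($139); total welfare W = $518.
Apex receives Slot 4 at value $139, so the others get W − 139 = $379.
Without Apex: best allocation of the remaining 3 bidders over all 4 slots is Ember→Slot 6 ($120), Talus→Slot 2 ($137), Onyx→Slot 4 ($145), total $402.
VCG payment = (others' best without Apex) − (others' welfare with Apex) = 402 − 379 = $23.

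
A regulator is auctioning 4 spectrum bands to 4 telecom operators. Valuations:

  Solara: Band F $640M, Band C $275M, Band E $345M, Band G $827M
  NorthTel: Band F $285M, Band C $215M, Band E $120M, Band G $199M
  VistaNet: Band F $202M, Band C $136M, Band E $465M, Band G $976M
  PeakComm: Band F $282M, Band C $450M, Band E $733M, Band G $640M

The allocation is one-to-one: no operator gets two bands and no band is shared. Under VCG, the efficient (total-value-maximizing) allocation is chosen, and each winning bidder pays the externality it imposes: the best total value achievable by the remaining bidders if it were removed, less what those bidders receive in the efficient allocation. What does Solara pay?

Solara pays $70M.

Efficient allocation: Solara→Band F ($640M), NorthTel→Band C ($215M), VistaNet→Band G ($976M), PeakComm→Band E ($733M); total welfare W = $2564M.
Solara receives Band F at value $640M, so the others get W − 640 = $1924M.
Without Solara: best allocation of the remaining 3 bidders over all 4 bands is NorthTel→Band F ($285M), VistaNet→Band G ($976M), PeakComm→Band E ($733M), total $1994M.
VCG payment = (others' best without Solara) − (others' welfare with Solara) = 1994 − 1924 = $70M.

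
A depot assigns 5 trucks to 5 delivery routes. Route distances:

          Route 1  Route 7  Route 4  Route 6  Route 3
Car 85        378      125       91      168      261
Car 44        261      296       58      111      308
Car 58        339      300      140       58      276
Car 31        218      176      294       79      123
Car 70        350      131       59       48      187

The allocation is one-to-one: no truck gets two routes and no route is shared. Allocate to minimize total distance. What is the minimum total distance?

Optimal: Car 85→Route 7 (125 km), Car 44→Route 1 (261 km), Car 58→Route 6 (58 km), Car 31→Route 3 (123 km), Car 70→Route 4 (59 km) — total 125+261+58+123+59 = 626 km.
Row-greedy (each truck in turn takes its cheapest remaining route) gives 1004 km, worse by 378.

Minimum total: 626 km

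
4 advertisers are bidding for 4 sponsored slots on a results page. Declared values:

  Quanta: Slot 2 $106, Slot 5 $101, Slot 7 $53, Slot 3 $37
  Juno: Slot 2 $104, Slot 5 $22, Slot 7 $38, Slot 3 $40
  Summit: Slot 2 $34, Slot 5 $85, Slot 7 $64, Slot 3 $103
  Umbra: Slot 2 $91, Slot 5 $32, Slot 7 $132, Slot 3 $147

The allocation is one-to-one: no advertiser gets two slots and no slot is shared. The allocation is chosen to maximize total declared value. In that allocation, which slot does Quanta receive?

Quanta receives Slot 5.

This is a one-to-one assignment (maximum-weight bipartite matching).
Optimal: Quanta→Slot 5 ($101), Juno→Slot 2 ($104), Summit→Slot 3 ($103), Umbra→Slot 7 ($132) — total 101+104+103+132 = $440.
Row-greedy (each advertiser in turn takes its best remaining slot) gives $363, worse by 77.
Checked against all permutations: $440 is optimal.
Quanta's own top slot is Slot 2 ($106), but forcing Quanta→Slot 2 and reassigning the rest optimally gives only $376 — worse by 64.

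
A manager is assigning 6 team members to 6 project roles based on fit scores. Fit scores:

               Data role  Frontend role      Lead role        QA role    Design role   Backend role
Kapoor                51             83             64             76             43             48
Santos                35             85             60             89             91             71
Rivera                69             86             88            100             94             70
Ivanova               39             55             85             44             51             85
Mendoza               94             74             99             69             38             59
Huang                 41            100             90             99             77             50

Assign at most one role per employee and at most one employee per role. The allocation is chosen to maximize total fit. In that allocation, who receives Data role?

Treat this as an assignment problem: match each employee to one role.
Optimal: Kapoor→Frontend role (83 pts), Santos→Design role (91 pts), Rivera→QA role (100 pts), Ivanova→Backend role (85 pts), Mendoza→Data role (94 pts), Huang→Lead role (90 pts) — total 83+91+100+85+94+90 = 543 pts.
Row-greedy (each employee in turn takes its best remaining role) gives 503 pts, worse by 40.
Next-best assignment: Kapoor→Frontend role, Santos→Design role, Rivera→Lead role, Ivanova→Backend role, Mendoza→Data role, Huang→QA role = 540 pts.
No other one-to-one assignment exceeds 543 pts.
Mendoza's own top role is Lead role (99 pts), but forcing Mendoza→Lead role and reassigning the rest optimally gives only 526 pts — worse by 17.

Mendoza receives Data role.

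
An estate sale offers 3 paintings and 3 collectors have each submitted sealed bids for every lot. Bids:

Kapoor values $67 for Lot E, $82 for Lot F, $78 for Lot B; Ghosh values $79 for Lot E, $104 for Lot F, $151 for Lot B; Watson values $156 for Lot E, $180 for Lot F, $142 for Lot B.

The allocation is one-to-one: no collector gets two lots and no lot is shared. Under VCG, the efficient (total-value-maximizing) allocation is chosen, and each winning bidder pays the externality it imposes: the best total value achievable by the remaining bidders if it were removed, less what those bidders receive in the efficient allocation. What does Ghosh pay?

Efficient allocation: Kapoor→Lot E ($67), Ghosh→Lot B ($151), Watson→Lot F ($180); total welfare W = $398.
Ghosh receives Lot B at value $151, so the others get W − 151 = $247.
Without Ghosh: best allocation of the remaining 2 bidders over all 3 lots is Kapoor→Lot B ($78), Watson→Lot F ($180), total $258.
VCG payment = (others' best without Ghosh) − (others' welfare with Ghosh) = 258 − 247 = $11.

Ghosh pays $11.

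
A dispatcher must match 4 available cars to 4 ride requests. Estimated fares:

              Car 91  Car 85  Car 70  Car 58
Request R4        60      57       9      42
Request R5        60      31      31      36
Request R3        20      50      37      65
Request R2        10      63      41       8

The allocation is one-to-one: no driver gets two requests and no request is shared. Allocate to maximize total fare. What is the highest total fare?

Max total: $223

This is a one-to-one assignment (maximum-weight bipartite matching).
Optimal: Car 91→Request R5 ($60), Car 85→Request R4 ($57), Car 70→Request R2 ($41), Car 58→Request R3 ($65) — total 60+57+41+65 = $223.
Column-greedy (each request in turn goes to its best remaining driver) gives $187, worse by 36.
Every other assignment is strictly worse.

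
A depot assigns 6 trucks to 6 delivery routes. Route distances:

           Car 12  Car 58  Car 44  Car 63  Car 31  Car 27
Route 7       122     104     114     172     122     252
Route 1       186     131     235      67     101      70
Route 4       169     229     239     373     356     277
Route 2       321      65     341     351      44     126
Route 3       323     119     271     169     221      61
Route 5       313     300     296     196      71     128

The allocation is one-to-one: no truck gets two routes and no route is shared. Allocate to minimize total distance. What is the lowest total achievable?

Min total: 547 km

This is the linear assignment problem.
Optimal: Car 12→Route 4 (169 km), Car 58→Route 2 (65 km), Car 44→Route 7 (114 km), Car 63→Route 1 (67 km), Car 31→Route 5 (71 km), Car 27→Route 3 (61 km) — total 169+65+114+67+71+61 = 547 km.
Min-entry greedy (repeatedly take the single cheapest remaining cell) gives 741 km, worse by 194.
Swapping Car 31↔Car 12 (Car 31→Route 4 356 km, Car 12→Route 5 313 km) adds 429.
Every other assignment is strictly worse.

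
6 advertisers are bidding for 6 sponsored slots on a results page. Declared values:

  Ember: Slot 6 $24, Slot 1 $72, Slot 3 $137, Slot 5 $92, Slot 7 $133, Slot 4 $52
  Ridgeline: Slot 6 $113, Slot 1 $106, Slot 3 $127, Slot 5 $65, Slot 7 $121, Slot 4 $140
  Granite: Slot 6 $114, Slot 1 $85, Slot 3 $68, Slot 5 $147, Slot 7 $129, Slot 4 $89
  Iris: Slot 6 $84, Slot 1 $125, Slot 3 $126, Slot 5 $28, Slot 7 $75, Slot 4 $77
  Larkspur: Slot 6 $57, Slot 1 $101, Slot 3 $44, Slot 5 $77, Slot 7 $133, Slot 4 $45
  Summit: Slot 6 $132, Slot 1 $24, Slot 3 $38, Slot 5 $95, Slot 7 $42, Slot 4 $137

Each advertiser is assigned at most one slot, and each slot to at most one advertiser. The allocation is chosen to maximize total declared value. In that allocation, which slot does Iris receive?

Optimal: Ember→Slot 3 ($137), Ridgeline→Slot 4 ($140), Granite→Slot 5 ($147), Iris→Slot 1 ($125), Larkspur→Slot 7 ($133), Summit→Slot 6 ($132) — total 137+140+147+125+133+132 = $814.
Swapping Iris↔Summit (Iris→Slot 6 $84, Summit→Slot 1 $24) loses 149.
No other one-to-one assignment exceeds $814.
Iris's own top slot is Slot 3 ($126), but forcing Iris→Slot 3 and reassigning the rest optimally gives only $779 — worse by 35.

Iris receives Slot 1.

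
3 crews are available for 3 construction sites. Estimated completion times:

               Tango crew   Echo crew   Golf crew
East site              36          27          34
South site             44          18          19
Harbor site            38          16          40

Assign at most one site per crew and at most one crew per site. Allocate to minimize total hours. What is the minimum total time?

Min total: 71 hours

Optimal: Tango crew→East site (36 hours), Echo crew→Harbor site (16 hours), Golf crew→South site (19 hours) — total 36+16+19 = 71 hours.
Column-greedy (each site in turn goes to its cheapest remaining crew) gives 84 hours, worse by 13.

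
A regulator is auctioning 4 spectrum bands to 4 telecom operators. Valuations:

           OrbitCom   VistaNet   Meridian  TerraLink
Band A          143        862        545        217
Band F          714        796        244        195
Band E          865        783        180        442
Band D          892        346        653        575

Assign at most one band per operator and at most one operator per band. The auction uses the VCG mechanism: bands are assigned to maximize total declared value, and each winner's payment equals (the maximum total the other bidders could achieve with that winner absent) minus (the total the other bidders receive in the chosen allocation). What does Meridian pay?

Efficient allocation: OrbitCom→Band E ($865M), VistaNet→Band F ($796M), Meridian→Band A ($545M), TerraLink→Band D ($575M); total welfare W = $2781M.
Meridian receives Band A at value $545M, so the others get W − 545 = $2236M.
Without Meridian: best allocation of the remaining 3 bidders over all 4 bands is OrbitCom→Band E ($865M), VistaNet→Band A ($862M), TerraLink→Band D ($575M), total $2302M.
VCG payment = (others' best without Meridian) − (others' welfare with Meridian) = 2302 − 2236 = $66M.

Meridian pays $66M.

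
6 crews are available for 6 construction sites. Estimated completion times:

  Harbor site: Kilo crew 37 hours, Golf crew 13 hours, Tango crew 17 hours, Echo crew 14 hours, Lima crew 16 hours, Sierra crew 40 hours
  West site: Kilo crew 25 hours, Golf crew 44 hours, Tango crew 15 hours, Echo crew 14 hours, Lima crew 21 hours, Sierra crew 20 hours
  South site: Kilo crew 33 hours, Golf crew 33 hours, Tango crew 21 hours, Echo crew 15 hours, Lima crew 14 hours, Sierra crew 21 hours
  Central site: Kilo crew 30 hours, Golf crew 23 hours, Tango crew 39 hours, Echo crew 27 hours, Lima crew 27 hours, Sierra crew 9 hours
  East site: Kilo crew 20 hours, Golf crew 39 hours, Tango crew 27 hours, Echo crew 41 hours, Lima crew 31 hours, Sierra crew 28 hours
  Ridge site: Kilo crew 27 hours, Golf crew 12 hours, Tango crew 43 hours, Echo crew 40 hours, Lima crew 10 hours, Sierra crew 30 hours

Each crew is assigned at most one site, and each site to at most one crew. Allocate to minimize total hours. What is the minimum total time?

Optimal: Kilo crew→East site (20 hours), Golf crew→Harbor site (13 hours), Tango crew→West site (15 hours), Echo crew→South site (15 hours), Lima crew→Ridge site (10 hours), Sierra crew→Central site (9 hours) — total 20+13+15+15+10+9 = 82 hours.
Column-greedy (each site in turn goes to its cheapest remaining crew) gives 113 hours, worse by 31.
Every other assignment is strictly worse.

Minimum total: 82 hours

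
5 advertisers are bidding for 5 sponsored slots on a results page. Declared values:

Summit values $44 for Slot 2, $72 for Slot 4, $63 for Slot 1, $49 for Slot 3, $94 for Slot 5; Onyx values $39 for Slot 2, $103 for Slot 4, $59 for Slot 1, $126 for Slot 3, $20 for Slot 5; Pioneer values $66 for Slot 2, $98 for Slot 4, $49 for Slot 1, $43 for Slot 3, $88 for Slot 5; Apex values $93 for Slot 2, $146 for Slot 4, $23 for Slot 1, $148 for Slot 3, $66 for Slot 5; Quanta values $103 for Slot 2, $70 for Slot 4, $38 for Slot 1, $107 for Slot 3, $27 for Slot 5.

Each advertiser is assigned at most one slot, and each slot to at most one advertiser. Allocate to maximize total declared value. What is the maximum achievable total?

Treat this as an assignment problem: match each advertiser to one slot.
Optimal: Summit→Slot 1 ($63), Onyx→Slot 3 ($126), Pioneer→Slot 5 ($88), Apex→Slot 4 ($146), Quanta→Slot 2 ($103) — total 63+126+88+146+103 = $526.
Max-entry greedy (repeatedly take the single best remaining cell) gives $497, worse by 29.
Swapping Quanta↔Onyx (Quanta→Slot 3 $107, Onyx→Slot 2 $39) loses 83.

Max total: $526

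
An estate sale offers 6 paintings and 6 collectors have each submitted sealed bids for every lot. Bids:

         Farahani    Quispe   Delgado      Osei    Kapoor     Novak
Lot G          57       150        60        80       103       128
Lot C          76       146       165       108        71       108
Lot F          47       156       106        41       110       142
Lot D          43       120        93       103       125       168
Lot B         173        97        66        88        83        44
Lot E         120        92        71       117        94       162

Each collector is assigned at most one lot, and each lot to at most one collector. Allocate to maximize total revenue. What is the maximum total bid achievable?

Max total: $883

Optimal: Farahani→Lot B ($173), Quispe→Lot G ($150), Delgado→Lot C ($165), Osei→Lot E ($117), Kapoor→Lot F ($110), Novak→Lot D ($168) — total 173+150+165+117+110+168 = $883.
Row-greedy (each collector in turn takes its best remaining lot) gives $864, worse by 19.
Next-best assignment: Farahani→Lot B, Quispe→Lot F, Delgado→Lot C, Osei→Lot E, Kapoor→Lot G, Novak→Lot D = $882.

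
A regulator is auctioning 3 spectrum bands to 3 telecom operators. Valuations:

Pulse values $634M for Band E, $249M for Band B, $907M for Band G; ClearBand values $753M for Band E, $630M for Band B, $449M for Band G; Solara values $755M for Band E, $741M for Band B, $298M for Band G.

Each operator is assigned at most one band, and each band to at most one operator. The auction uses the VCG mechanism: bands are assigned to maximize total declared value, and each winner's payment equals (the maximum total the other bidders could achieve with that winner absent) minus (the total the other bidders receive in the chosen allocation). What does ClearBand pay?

ClearBand pays $14M.

Efficient allocation: Pulse→Band G ($907M), ClearBand→Band E ($753M), Solara→Band B ($741M); total welfare W = $2401M.
ClearBand receives Band E at value $753M, so the others get W − 753 = $1648M.
Without ClearBand: best allocation of the remaining 2 bidders over all 3 bands is Pulse→Band G ($907M), Solara→Band E ($755M), total $1662M.
VCG payment = (others' best without ClearBand) − (others' welfare with ClearBand) = 1662 − 1648 = $14M.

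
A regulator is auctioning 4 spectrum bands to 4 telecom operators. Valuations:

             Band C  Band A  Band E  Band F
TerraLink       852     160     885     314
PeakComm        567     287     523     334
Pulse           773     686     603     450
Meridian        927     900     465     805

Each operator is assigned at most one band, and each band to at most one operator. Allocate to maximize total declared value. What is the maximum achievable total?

Optimal: TerraLink→Band E ($885M), PeakComm→Band C ($567M), Pulse→Band A ($686M), Meridian→Band F ($805M) — total 885+567+686+805 = $2943M.
Max-entry greedy (repeatedly take the single best remaining cell) gives $2832M, worse by 111.

Max total: $2943M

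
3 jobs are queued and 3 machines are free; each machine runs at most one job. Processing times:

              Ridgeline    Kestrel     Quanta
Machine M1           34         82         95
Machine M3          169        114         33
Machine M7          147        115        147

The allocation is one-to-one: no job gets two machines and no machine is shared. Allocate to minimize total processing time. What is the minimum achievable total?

This is a one-to-one assignment (minimum-cost bipartite matching).
Optimal: Ridgeline→Machine M1 (34 min), Kestrel→Machine M7 (115 min), Quanta→Machine M3 (33 min) — total 34+115+33 = 182 min.
Row-greedy (each job in turn takes its cheapest remaining machine) gives 295 min, worse by 113.
Checked against all permutations: 182 min is optimal.

Minimum total: 182 min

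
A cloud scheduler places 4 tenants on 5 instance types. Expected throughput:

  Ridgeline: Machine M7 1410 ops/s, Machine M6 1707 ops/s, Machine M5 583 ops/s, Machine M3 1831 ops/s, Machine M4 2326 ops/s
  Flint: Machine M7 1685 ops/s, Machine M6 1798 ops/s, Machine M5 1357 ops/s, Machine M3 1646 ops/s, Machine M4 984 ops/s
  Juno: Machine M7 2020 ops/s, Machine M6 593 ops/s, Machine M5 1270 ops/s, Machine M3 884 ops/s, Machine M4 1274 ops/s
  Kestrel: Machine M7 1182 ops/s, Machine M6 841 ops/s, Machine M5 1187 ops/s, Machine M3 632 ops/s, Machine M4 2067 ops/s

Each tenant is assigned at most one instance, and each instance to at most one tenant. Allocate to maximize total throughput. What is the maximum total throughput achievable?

Optimal: Ridgeline→Machine M3 (1831 ops/s), Flint→Machine M6 (1798 ops/s), Juno→Machine M7 (2020 ops/s), Kestrel→Machine M4 (2067 ops/s) — total 1831+1798+2020+2067 = 7716 ops/s.
Max-entry greedy (repeatedly take the single best remaining cell) gives 7331 ops/s, worse by 385.
Swapping Ridgeline↔Kestrel (Ridgeline→Machine M4 2326 ops/s, Kestrel→Machine M3 632 ops/s) loses 940.

Maximum total: 7716 ops/s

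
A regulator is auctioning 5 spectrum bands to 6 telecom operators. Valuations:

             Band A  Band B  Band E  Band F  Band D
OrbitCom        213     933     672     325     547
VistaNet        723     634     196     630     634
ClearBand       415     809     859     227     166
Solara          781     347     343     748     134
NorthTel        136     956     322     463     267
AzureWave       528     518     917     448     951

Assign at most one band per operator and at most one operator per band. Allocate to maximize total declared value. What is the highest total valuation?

Optimal: VistaNet→Band A ($723M), NorthTel→Band B ($956M), ClearBand→Band E ($859M), Solara→Band F ($748M), AzureWave→Band D ($951M) — total 723+956+859+748+951 = $4237M.
Row-greedy (each operator in turn takes its best remaining band) gives $3530M, worse by 707.
Next-best assignment: VistaNet→Band A, OrbitCom→Band B, ClearBand→Band E, Solara→Band F, AzureWave→Band D = $4214M.
Swapping AzureWave↔NorthTel (AzureWave→Band B $518M, NorthTel→Band D $267M) loses 1122.
No other one-to-one assignment exceeds $4237M.

Maximum total: $4237M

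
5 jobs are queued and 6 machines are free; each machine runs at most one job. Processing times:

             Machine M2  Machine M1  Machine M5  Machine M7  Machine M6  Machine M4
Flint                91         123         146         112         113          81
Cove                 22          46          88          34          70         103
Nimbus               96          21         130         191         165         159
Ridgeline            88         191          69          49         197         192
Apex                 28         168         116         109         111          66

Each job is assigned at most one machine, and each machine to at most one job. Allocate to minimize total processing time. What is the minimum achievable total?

Optimal: Flint→Machine M4 (81 min), Cove→Machine M7 (34 min), Nimbus→Machine M1 (21 min), Ridgeline→Machine M5 (69 min), Apex→Machine M2 (28 min) — total 81+34+21+69+28 = 233 min.
Row-greedy (each job in turn takes its cheapest remaining machine) gives 284 min, worse by 51.
Next-best assignment: Flint→Machine M4, Cove→Machine M6, Nimbus→Machine M1, Ridgeline→Machine M7, Apex→Machine M2 = 249 min.
No other one-to-one assignment undercuts 233 min.

Min total: 233 min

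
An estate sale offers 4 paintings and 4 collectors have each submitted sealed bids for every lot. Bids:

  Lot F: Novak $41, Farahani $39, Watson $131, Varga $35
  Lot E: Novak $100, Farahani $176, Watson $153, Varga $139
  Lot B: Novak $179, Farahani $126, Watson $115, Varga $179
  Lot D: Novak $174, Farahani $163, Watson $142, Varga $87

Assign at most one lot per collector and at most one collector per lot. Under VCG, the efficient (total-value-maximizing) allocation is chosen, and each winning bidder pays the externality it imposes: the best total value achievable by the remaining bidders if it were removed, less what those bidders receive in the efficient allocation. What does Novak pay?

Novak pays $11.

Efficient allocation: Novak→Lot D ($174), Farahani→Lot E ($176), Watson→Lot F ($131), Varga→Lot B ($179); total welfare W = $660.
Novak receives Lot D at value $174, so the others get W − 174 = $486.
Without Novak: best allocation of the remaining 3 bidders over all 4 lots is Farahani→Lot E ($176), Watson→Lot D ($142), Varga→Lot B ($179), total $497.
VCG payment = (others' best without Novak) − (others' welfare with Novak) = 497 − 486 = $11.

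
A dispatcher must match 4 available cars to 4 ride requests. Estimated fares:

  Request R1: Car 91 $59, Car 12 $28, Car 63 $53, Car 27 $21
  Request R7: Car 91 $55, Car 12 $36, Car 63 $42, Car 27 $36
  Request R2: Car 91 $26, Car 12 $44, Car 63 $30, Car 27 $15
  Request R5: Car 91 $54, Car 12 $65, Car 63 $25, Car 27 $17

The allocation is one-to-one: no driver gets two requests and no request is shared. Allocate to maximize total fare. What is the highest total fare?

Optimal: Car 91→Request R1 ($59), Car 12→Request R5 ($65), Car 63→Request R2 ($30), Car 27→Request R7 ($36) — total 59+65+30+36 = $190.
Row-greedy (each driver in turn takes its best remaining request) gives $181, worse by 9.

Max total: $190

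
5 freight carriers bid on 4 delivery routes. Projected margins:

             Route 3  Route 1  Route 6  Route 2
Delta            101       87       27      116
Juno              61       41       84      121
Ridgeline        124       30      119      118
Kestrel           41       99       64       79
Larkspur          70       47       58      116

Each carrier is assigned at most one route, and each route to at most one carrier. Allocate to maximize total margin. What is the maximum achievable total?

Max total: $440k

Treat this as an assignment problem: match each carrier to one route.
Optimal: Delta→Route 3 ($101k), Kestrel→Route 1 ($99k), Ridgeline→Route 6 ($119k), Juno→Route 2 ($121k) — total 101+99+119+121 = $440k.
Row-greedy (each carrier in turn takes its best remaining route) gives $423k, worse by 17.
Swapping Kestrel↔Ridgeline (Kestrel→Route 6 $64k, Ridgeline→Route 1 $30k) loses 124.
No other one-to-one assignment exceeds $440k.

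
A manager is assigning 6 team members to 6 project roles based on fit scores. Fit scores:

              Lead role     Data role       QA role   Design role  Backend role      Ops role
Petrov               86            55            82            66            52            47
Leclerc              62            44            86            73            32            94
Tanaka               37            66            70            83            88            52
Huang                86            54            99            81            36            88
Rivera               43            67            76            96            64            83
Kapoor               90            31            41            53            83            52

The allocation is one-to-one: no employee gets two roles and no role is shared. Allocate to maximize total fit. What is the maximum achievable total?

Max total: 524 pts

Optimal: Petrov→Lead role (86 pts), Leclerc→Ops role (94 pts), Tanaka→Data role (66 pts), Huang→QA role (99 pts), Rivera→Design role (96 pts), Kapoor→Backend role (83 pts) — total 86+94+66+99+96+83 = 524 pts.
Row-greedy (each employee in turn takes its best remaining role) gives 494 pts, worse by 30.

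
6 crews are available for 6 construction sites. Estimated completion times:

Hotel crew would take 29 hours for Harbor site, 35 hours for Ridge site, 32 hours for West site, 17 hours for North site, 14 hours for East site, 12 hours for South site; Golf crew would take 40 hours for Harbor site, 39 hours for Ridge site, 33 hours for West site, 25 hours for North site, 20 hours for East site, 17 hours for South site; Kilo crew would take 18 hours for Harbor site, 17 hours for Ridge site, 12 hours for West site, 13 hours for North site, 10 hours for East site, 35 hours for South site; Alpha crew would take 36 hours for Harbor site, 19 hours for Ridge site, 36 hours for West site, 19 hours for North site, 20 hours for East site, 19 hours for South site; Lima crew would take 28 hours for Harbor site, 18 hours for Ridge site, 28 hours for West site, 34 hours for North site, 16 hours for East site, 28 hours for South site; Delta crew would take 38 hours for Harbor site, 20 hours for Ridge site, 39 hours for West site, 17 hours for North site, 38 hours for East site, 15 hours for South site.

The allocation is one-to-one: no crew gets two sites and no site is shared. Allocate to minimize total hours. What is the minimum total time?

Minimum total: 107 hours

This is the linear assignment problem.
Optimal: Hotel crew→East site (14 hours), Golf crew→South site (17 hours), Kilo crew→West site (12 hours), Alpha crew→Ridge site (19 hours), Lima crew→Harbor site (28 hours), Delta crew→North site (17 hours) — total 14+17+12+19+28+17 = 107 hours.
Column-greedy (each site in turn goes to its cheapest remaining crew) gives 124 hours, worse by 17.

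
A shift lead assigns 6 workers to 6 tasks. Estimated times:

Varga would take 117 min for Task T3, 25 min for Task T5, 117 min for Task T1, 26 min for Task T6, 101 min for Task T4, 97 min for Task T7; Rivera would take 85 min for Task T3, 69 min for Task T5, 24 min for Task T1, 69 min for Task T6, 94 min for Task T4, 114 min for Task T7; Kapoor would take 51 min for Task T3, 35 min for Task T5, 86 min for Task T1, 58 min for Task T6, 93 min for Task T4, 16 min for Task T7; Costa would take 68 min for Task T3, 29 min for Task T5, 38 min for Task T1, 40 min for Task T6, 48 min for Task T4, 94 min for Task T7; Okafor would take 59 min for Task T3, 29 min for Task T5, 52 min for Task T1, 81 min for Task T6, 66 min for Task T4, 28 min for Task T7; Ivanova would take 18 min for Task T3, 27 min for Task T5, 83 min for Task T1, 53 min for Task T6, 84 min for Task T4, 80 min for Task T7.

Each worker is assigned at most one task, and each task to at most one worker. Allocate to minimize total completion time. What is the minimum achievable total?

Optimal: Varga→Task T6 (26 min), Rivera→Task T1 (24 min), Kapoor→Task T7 (16 min), Costa→Task T4 (48 min), Okafor→Task T5 (29 min), Ivanova→Task T3 (18 min) — total 26+24+16+48+29+18 = 161 min.
Next-best assignment: Varga→Task T6, Rivera→Task T1, Kapoor→Task T5, Costa→Task T4, Okafor→Task T7, Ivanova→Task T3 = 179 min.

Minimum total: 161 min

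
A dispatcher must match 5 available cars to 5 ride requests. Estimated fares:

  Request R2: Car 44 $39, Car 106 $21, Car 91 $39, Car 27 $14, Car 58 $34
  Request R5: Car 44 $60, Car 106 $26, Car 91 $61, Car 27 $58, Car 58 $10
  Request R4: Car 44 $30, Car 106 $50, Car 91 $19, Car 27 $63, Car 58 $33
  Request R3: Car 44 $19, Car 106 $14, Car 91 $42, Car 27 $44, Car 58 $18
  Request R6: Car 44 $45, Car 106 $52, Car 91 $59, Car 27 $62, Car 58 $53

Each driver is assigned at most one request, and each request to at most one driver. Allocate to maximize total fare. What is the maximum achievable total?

Maximum total: $251

This is a one-to-one assignment (maximum-weight bipartite matching).
Optimal: Car 44→Request R5 ($60), Car 106→Request R6 ($52), Car 91→Request R3 ($42), Car 27→Request R4 ($63), Car 58→Request R2 ($34) — total 60+52+42+63+34 = $251.
Column-greedy (each request in turn goes to its best remaining driver) gives $233, worse by 18.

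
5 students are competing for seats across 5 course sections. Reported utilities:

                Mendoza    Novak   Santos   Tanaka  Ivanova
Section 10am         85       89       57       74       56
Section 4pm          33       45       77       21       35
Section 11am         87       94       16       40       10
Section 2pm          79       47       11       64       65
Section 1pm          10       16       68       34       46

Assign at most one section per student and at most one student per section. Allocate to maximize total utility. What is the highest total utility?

Max total: 370 points

This is the linear assignment problem.
Optimal: Mendoza→Section 2pm (79 points), Novak→Section 11am (94 points), Santos→Section 4pm (77 points), Tanaka→Section 10am (74 points), Ivanova→Section 1pm (46 points) — total 79+94+77+74+46 = 370 points.
Row-greedy (each student in turn takes its best remaining section) gives 363 points, worse by 7.
Next-best assignment: Mendoza→Section 10am, Novak→Section 11am, Santos→Section 4pm, Tanaka→Section 2pm, Ivanova→Section 1pm = 366 points.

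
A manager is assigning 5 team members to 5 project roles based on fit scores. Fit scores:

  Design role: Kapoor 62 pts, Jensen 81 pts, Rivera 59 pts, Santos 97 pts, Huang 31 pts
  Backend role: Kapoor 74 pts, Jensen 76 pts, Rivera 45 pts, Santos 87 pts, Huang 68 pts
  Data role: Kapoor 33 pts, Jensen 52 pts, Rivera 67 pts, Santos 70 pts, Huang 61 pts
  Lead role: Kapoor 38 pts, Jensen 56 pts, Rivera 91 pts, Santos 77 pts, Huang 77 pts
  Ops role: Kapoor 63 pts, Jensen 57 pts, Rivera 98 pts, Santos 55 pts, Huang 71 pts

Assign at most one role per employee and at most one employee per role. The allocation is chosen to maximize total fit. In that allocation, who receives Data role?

Santos receives Data role.

Optimal: Kapoor→Backend role (74 pts), Jensen→Design role (81 pts), Rivera→Ops role (98 pts), Santos→Data role (70 pts), Huang→Lead role (77 pts) — total 74+81+98+70+77 = 400 pts.
Swapping Santos↔Jensen (Santos→Design role 97 pts, Jensen→Data role 52 pts) loses 2.
No other one-to-one assignment exceeds 400 pts.
Santos's own top role is Design role (97 pts), but forcing Santos→Design role and reassigning the rest optimally gives only 398 pts — worse by 2.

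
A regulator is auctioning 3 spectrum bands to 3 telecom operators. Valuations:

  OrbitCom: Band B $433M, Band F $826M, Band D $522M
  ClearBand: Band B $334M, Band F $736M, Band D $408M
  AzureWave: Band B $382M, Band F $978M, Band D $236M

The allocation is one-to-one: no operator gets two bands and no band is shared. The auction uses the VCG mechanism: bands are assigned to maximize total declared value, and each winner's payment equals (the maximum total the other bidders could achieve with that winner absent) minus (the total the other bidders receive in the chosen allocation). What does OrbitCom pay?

Efficient allocation: OrbitCom→Band D ($522M), ClearBand→Band B ($334M), AzureWave→Band F ($978M); total welfare W = $1834M.
OrbitCom receives Band D at value $522M, so the others get W − 522 = $1312M.
Without OrbitCom: best allocation of the remaining 2 bidders over all 3 bands is ClearBand→Band D ($408M), AzureWave→Band F ($978M), total $1386M.
VCG payment = (others' best without OrbitCom) − (others' welfare with OrbitCom) = 1386 − 1312 = $74M.

OrbitCom pays $74M.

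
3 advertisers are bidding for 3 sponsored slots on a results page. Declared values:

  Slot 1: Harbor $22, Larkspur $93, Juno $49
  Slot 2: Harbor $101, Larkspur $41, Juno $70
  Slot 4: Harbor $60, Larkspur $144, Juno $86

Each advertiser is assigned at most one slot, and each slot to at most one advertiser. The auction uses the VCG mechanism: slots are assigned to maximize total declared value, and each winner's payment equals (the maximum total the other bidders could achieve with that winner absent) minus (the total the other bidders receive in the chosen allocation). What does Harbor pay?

Harbor pays $21.

Efficient allocation: Harbor→Slot 2 ($101), Larkspur→Slot 4 ($144), Juno→Slot 1 ($49); total welfare W = $294.
Harbor receives Slot 2 at value $101, so the others get W − 101 = $193.
Without Harbor: best allocation of the remaining 2 bidders over all 3 slots is Larkspur→Slot 4 ($144), Juno→Slot 2 ($70), total $214.
VCG payment = (others' best without Harbor) − (others' welfare with Harbor) = 214 − 193 = $21.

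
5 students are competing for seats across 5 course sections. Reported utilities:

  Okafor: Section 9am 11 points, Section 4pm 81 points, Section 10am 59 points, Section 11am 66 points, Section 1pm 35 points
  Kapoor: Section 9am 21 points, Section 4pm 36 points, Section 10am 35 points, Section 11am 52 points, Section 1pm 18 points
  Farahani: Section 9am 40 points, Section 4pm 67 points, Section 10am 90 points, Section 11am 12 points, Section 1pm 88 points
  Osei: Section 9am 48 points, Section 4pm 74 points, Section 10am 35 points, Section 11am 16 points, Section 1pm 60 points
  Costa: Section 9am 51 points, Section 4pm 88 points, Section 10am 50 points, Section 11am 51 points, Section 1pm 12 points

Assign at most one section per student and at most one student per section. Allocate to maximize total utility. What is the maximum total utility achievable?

Maximum total: 335 points

This is a one-to-one assignment (maximum-weight bipartite matching).
Optimal: Okafor→Section 10am (59 points), Kapoor→Section 11am (52 points), Farahani→Section 1pm (88 points), Osei→Section 9am (48 points), Costa→Section 4pm (88 points) — total 59+52+88+48+88 = 335 points.
Max-entry greedy (repeatedly take the single best remaining cell) gives 325 points, worse by 10.
No other one-to-one assignment exceeds 335 points.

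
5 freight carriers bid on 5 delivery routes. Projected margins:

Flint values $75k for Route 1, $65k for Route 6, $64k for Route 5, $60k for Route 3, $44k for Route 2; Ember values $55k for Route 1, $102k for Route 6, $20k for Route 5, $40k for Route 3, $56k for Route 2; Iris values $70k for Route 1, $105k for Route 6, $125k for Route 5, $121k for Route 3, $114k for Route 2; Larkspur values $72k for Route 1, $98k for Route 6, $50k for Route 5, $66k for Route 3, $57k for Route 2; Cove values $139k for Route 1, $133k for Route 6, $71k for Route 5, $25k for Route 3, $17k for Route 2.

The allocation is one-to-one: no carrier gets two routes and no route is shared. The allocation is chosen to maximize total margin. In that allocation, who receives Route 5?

Optimal: Flint→Route 5 ($64k), Ember→Route 6 ($102k), Iris→Route 2 ($114k), Larkspur→Route 3 ($66k), Cove→Route 1 ($139k) — total 64+102+114+66+139 = $485k.
Column-greedy (each route in turn goes to its best remaining carrier) gives $430k, worse by 55.
Checked against all permutations: $485k is optimal.
Flint's own top route is Route 1 ($75k), but forcing Flint→Route 1 and reassigning the rest optimally gives only $455k — worse by 30.

Flint receives Route 5.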